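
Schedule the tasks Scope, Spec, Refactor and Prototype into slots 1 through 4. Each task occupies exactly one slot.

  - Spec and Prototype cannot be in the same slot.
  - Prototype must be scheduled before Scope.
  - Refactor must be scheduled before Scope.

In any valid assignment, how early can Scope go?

Precedence pushes Scope to at least 2.
Scope at 2 is achievable: Spec -> 2, Refactor -> 1, Prototype -> 1, Scope -> 2.

2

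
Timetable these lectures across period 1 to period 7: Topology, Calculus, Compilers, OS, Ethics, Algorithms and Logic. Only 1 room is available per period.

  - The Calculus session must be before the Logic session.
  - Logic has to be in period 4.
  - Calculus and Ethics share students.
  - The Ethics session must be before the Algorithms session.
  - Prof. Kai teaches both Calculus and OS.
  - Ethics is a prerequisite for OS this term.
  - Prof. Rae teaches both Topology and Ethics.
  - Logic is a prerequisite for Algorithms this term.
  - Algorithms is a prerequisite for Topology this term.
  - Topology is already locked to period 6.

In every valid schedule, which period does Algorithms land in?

Logic is fixed at period 4 and must come before Algorithms, so Algorithms is at least period 5.
Topology is fixed at period 6 and must come after Algorithms, so Algorithms is at most period 5.
So Algorithms must be period 5.

period 5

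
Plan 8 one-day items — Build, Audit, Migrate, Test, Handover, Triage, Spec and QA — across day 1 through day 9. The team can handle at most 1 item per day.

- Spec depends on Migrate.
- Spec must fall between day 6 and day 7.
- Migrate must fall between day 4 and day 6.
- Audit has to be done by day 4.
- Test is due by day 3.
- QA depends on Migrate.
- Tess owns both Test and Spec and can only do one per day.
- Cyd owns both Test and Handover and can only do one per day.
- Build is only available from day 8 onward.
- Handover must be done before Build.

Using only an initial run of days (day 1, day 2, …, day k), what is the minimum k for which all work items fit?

The precedence chain requires at least 2 distinct days.
With at most 1 per day and 8 work items, at least 8 days are needed.
Build can't be placed before day 8, so the schedule must run through at least day 8.
8 works (last occupied day: day 8): for example Spec=day 6, Audit=day 2, QA=day 5, Build=day 8, Migrate=day 4, Triage=day 7, Test=day 1, Handover=day 3.

8 days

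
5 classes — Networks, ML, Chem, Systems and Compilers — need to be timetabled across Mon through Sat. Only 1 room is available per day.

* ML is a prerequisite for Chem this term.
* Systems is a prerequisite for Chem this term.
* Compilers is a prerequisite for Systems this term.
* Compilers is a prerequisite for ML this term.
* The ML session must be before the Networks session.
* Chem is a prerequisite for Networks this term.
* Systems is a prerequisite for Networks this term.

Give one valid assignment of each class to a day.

Networks in Fri; Chem in Thu; ML in Tue; Compilers in Mon; Systems in Wed

Checking: ML(Tue) before Networks(Fri); Systems(Wed) before Networks(Fri); Compilers(Mon) before ML(Tue); Systems(Wed) before Chem(Thu); ML(Tue) before Chem(Thu); Compilers(Mon) before Systems(Wed); Chem(Thu) before Networks(Fri); max 1 per day (cap 1).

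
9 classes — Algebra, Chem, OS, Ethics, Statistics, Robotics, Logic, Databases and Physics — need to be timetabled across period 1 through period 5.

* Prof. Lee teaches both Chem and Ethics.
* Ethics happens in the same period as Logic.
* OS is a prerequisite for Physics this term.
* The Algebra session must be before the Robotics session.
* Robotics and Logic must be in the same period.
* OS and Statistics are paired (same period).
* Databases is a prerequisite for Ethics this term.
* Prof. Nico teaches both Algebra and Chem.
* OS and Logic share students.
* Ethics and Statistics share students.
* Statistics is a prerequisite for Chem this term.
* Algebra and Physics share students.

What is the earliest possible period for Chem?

Precedence pushes Chem to at least period 2.
Chem at period 2 is achievable: Chem in period 2; Logic in period 3; OS in period 1; Ethics in period 3; Statistics in period 1; Physics in period 2; Algebra in period 1; Robotics in period 3; Databases in period 1.

period 2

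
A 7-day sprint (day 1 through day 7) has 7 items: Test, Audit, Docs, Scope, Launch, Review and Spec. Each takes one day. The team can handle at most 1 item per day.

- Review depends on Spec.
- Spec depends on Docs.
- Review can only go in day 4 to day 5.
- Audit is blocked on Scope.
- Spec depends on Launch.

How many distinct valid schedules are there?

30

Splitting on Audit: it can be day 6 (10), day 7 (20). Listing each branch's schedules as (Test, Docs, Scope, Launch, Review, Spec) by day number:
Audit=day 6: (7,1,2,3,5,4) (7,1,3,2,5,4) (7,1,4,2,5,3) (7,1,5,2,4,3) (7,2,1,3,5,4) (7,2,3,1,5,4) (7,2,4,1,5,3) (7,2,5,1,4,3) (7,3,1,2,5,4) (7,3,2,1,5,4) — 10.
Audit=day 7: (1,2,6,3,5,4) (1,3,6,2,5,4) (2,1,6,3,5,4) (2,3,6,1,5,4) (3,1,6,2,5,4) (3,2,6,1,5,4) (4,1,6,2,5,3) (4,2,6,1,5,3) (5,1,6,2,4,3) (5,2,6,1,4,3) (6,1,2,3,5,4) (6,1,3,2,5,4) (6,1,4,2,5,3) (6,1,5,2,4,3) (6,2,1,3,5,4) (6,2,3,1,5,4) (6,2,4,1,5,3) (6,2,5,1,4,3) (6,3,1,2,5,4) (6,3,2,1,5,4) — 20.
Summing: 10 + 20 = 30.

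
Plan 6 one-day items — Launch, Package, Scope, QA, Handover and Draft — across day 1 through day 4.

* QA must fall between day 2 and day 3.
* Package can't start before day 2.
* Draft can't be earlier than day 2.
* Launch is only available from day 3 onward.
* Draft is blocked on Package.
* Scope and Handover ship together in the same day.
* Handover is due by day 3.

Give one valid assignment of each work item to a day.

Draft in day 3, Scope in day 1, Package in day 2, Launch in day 3, Handover in day 1, QA in day 2

Checking: Package(day 2) before Draft(day 3); Scope = Handover = day 1; Package=day 2 in [day 2,day 4]; Launch=day 3 in [day 3,day 4]; QA=day 2 in [day 2,day 3]; Handover=day 1 in [day 1,day 3]; Draft=day 3 in [day 2,day 4].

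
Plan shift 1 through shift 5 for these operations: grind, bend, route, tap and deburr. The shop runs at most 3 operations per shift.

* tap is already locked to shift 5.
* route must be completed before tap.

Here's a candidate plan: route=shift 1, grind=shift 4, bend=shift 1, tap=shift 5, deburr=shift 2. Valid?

route must be completed before tap — holds.
tap is already locked to shift 5 — holds.
The shop runs at most 3 operations per shift — holds.

Yes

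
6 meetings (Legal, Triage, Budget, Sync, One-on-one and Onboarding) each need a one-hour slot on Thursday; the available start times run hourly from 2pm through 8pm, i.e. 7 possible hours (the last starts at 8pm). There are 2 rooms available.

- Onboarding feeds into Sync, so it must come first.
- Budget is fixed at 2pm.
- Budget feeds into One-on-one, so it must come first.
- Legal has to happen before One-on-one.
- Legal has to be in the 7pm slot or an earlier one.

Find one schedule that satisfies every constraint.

Sync -> 4pm, Onboarding -> 3pm, Legal -> 2pm, Budget -> 2pm, Triage -> 4pm, One-on-one -> 3pm

Checking: Budget(2pm) before One-on-one(3pm); Legal(2pm) before One-on-one(3pm); Onboarding(3pm) before Sync(4pm); Legal=2pm in [2pm,7pm]; Budget=2pm in [2pm,2pm]; max 2 per hour (cap 2).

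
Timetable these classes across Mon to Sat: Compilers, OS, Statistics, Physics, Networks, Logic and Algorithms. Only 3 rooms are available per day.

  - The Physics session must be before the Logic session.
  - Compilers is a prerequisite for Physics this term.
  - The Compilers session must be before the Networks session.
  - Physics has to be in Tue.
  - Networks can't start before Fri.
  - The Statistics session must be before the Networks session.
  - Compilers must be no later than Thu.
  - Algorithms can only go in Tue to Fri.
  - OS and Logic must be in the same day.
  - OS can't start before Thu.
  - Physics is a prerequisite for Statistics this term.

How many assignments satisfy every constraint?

Splitting on OS: it can be Thu (18), Fri (17), Sat (20). Listing each branch's schedules as (Compilers, Statistics, Physics, Networks, Logic, Algorithms):
OS=Thu: (Mon,Wed,Tue,Fri,Thu,Tue) (Mon,Wed,Tue,Fri,Thu,Wed) (Mon,Wed,Tue,Fri,Thu,Thu) (Mon,Wed,Tue,Fri,Thu,Fri) (Mon,Wed,Tue,Sat,Thu,Tue) (Mon,Wed,Tue,Sat,Thu,Wed) (Mon,Wed,Tue,Sat,Thu,Thu) (Mon,Wed,Tue,Sat,Thu,Fri) (Mon,Thu,Tue,Fri,Thu,Tue) (Mon,Thu,Tue,Fri,Thu,Wed) (Mon,Thu,Tue,Fri,Thu,Fri) (Mon,Thu,Tue,Sat,Thu,Tue) (Mon,Thu,Tue,Sat,Thu,Wed) (Mon,Thu,Tue,Sat,Thu,Fri) (Mon,Fri,Tue,Sat,Thu,Tue) (Mon,Fri,Tue,Sat,Thu,Wed) (Mon,Fri,Tue,Sat,Thu,Thu) (Mon,Fri,Tue,Sat,Thu,Fri) — 18.
OS=Fri: (Mon,Wed,Tue,Fri,Fri,Tue) (Mon,Wed,Tue,Fri,Fri,Wed) (Mon,Wed,Tue,Fri,Fri,Thu) (Mon,Wed,Tue,Sat,Fri,Tue) (Mon,Wed,Tue,Sat,Fri,Wed) (Mon,Wed,Tue,Sat,Fri,Thu) (Mon,Wed,Tue,Sat,Fri,Fri) (Mon,Thu,Tue,Fri,Fri,Tue) (Mon,Thu,Tue,Fri,Fri,Wed) (Mon,Thu,Tue,Fri,Fri,Thu) (Mon,Thu,Tue,Sat,Fri,Tue) (Mon,Thu,Tue,Sat,Fri,Wed) (Mon,Thu,Tue,Sat,Fri,Thu) (Mon,Thu,Tue,Sat,Fri,Fri) (Mon,Fri,Tue,Sat,Fri,Tue) (Mon,Fri,Tue,Sat,Fri,Wed) (Mon,Fri,Tue,Sat,Fri,Thu) — 17.
OS=Sat: (Mon,Wed,Tue,Fri,Sat,Tue) (Mon,Wed,Tue,Fri,Sat,Wed) (Mon,Wed,Tue,Fri,Sat,Thu) (Mon,Wed,Tue,Fri,Sat,Fri) (Mon,Wed,Tue,Sat,Sat,Tue) (Mon,Wed,Tue,Sat,Sat,Wed) (Mon,Wed,Tue,Sat,Sat,Thu) (Mon,Wed,Tue,Sat,Sat,Fri) (Mon,Thu,Tue,Fri,Sat,Tue) (Mon,Thu,Tue,Fri,Sat,Wed) (Mon,Thu,Tue,Fri,Sat,Thu) (Mon,Thu,Tue,Fri,Sat,Fri) (Mon,Thu,Tue,Sat,Sat,Tue) (Mon,Thu,Tue,Sat,Sat,Wed) (Mon,Thu,Tue,Sat,Sat,Thu) (Mon,Thu,Tue,Sat,Sat,Fri) (Mon,Fri,Tue,Sat,Sat,Tue) (Mon,Fri,Tue,Sat,Sat,Wed) (Mon,Fri,Tue,Sat,Sat,Thu) (Mon,Fri,Tue,Sat,Sat,Fri) — 20.
Summing: 18 + 17 + 20 = 55.

55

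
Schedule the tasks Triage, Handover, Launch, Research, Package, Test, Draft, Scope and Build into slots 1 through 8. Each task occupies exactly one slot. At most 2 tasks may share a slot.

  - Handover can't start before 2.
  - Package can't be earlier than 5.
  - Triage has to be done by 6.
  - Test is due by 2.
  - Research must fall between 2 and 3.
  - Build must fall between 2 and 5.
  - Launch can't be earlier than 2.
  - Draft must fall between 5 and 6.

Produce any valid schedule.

Package -> 5, Build -> 2, Handover -> 3, Test -> 1, Scope -> 4, Triage -> 1, Draft -> 5, Research -> 2, Launch -> 3

Checking: Package=5 in [5,8]; Draft=5 in [5,6]; Test=1 in [1,2]; Build=2 in [2,5]; Triage=1 in [1,6]; Launch=3 in [2,8]; Research=2 in [2,3]; Handover=3 in [2,8]; max 2 per slot (cap 2).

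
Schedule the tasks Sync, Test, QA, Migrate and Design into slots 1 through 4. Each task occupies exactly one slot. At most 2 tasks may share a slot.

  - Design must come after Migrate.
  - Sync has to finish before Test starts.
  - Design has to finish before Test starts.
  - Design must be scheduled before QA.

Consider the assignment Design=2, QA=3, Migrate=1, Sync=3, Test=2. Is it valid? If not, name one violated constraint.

Invalid. Sync has to finish before Test starts.

Design must come after Migrate — holds.
Design must be scheduled before QA — holds.
Design has to finish before Test starts — violated.
Sync has to finish before Test starts — violated.
At most 2 tasks may share a slot — holds.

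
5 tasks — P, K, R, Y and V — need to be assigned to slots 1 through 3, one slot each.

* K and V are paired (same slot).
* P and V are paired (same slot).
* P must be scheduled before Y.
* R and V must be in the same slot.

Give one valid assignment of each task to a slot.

K=1, P=1, Y=2, V=1, R=1

Checking: P(1) before Y(2); P = V = 1; R = V = 1; K = V = 1.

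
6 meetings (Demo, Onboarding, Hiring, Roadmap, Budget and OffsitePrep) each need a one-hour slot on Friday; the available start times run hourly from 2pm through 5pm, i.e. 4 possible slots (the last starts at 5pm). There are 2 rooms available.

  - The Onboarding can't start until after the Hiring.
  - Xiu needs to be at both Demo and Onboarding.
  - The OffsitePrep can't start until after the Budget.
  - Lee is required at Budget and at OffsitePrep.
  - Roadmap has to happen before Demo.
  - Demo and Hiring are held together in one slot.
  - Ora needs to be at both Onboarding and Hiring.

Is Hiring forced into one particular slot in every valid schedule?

No

Hiring can be 3pm (e.g. Onboarding in 4pm, Budget in 2pm, Demo in 3pm, OffsitePrep in 4pm, Roadmap in 2pm, Hiring in 3pm) or 4pm (e.g. Onboarding -> 5pm, Hiring -> 4pm, Budget -> 2pm, Demo -> 4pm, OffsitePrep -> 3pm, Roadmap -> 2pm).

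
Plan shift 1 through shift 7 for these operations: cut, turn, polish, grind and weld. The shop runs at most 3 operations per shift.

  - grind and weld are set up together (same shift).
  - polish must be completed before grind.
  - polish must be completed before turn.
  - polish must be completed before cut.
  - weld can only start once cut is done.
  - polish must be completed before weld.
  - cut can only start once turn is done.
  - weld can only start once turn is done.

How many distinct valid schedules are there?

35

Splitting on cut: it can be shift 3 (4), shift 4 (9), shift 5 (12), shift 6 (10). Listing each branch's schedules as (turn, polish, grind, weld) by shift number:
cut=shift 3: (2,1,4,4) (2,1,5,5) (2,1,6,6) (2,1,7,7) — 4.
cut=shift 4: (2,1,5,5) (2,1,6,6) (2,1,7,7) (3,1,5,5) (3,1,6,6) (3,1,7,7) (3,2,5,5) (3,2,6,6) (3,2,7,7) — 9.
cut=shift 5: (2,1,6,6) (2,1,7,7) (3,1,6,6) (3,1,7,7) (3,2,6,6) (3,2,7,7) (4,1,6,6) (4,1,7,7) (4,2,6,6) (4,2,7,7) (4,3,6,6) (4,3,7,7) — 12.
cut=shift 6: (2,1,7,7) (3,1,7,7) (3,2,7,7) (4,1,7,7) (4,2,7,7) (4,3,7,7) (5,1,7,7) (5,2,7,7) (5,3,7,7) (5,4,7,7) — 10.
Summing: 4 + 9 + 12 + 10 = 35.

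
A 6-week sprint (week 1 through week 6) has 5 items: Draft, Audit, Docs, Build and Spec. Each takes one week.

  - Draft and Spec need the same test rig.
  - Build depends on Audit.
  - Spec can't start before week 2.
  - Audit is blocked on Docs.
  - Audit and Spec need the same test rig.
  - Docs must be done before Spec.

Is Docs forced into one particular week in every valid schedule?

Docs can be week 1 (e.g. Spec=week 2; Docs=week 1; Build=week 4; Audit=week 3; Draft=week 1) or week 2 (e.g. Build in week 5, Audit in week 4, Spec in week 3, Draft in week 1, Docs in week 2).

No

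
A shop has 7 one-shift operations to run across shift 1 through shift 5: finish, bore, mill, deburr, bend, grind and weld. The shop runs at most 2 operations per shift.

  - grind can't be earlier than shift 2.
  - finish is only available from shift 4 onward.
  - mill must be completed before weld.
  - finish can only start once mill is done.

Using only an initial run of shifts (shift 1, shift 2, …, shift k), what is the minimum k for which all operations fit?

4

The precedence chain requires at least 2 distinct shifts.
With at most 2 per shift and 7 operations, at least 4 shifts are needed.
finish can't be placed before shift 4, so the schedule must run through at least shift 4.
4 works (last occupied shift: shift 4): for example mill -> shift 1; grind -> shift 2; weld -> shift 2; bore -> shift 1; bend -> shift 3; deburr -> shift 3; finish -> shift 4.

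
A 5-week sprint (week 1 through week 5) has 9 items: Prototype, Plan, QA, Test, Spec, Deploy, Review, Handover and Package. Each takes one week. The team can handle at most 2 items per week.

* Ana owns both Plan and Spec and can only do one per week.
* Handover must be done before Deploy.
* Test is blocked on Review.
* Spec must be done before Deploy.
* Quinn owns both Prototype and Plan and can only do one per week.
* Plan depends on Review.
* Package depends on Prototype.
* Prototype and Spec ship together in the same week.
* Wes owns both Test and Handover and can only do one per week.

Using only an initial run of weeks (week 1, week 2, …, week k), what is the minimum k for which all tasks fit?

5 weeks

The precedence chain requires at least 2 distinct weeks.
With at most 2 per week and 9 tasks, at least 5 weeks are needed.
5 works (last occupied week: week 5): for example Handover=week 1; Prototype=week 2; Spec=week 2; Test=week 4; Review=week 1; Deploy=week 3; QA=week 5; Plan=week 3; Package=week 4.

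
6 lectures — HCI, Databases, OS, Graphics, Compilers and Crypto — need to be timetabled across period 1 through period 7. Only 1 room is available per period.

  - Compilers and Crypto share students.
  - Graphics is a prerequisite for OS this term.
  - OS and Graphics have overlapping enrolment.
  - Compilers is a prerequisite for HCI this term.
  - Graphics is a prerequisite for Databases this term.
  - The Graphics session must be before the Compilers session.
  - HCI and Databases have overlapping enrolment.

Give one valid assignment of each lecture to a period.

Graphics=period 1, Databases=period 4, Crypto=period 6, OS=period 5, HCI=period 3, Compilers=period 2

Checking: Graphics(period 1) before Compilers(period 2); Graphics(period 1) before Databases(period 4); Graphics(period 1) before OS(period 5); Compilers(period 2) before HCI(period 3); OS(period 5) != Graphics(period 1); Compilers(period 2) != Crypto(period 6); HCI(period 3) != Databases(period 4); max 1 per period (cap 1).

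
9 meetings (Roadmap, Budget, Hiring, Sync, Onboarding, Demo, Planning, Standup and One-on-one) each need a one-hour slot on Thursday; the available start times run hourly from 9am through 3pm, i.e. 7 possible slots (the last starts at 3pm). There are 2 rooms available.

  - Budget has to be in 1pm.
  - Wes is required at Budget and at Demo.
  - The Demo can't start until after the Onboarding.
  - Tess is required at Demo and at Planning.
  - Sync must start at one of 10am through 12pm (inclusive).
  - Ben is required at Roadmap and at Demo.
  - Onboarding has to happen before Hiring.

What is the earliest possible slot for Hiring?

10am

Precedence pushes Hiring to at least 10am.
Hiring at 10am is achievable: Onboarding=9am, Standup=11am, One-on-one=12pm, Roadmap=9am, Demo=11am, Planning=12pm, Hiring=10am, Budget=1pm, Sync=10am.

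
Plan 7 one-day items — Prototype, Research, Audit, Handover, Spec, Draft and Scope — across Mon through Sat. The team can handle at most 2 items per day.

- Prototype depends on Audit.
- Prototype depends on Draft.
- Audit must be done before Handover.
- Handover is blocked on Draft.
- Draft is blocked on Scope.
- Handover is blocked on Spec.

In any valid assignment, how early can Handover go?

Precedence pushes Handover to at least Wed.
Handover at Wed is achievable: Prototype=Wed; Spec=Tue; Research=Thu; Handover=Wed; Audit=Mon; Draft=Tue; Scope=Mon.

Wed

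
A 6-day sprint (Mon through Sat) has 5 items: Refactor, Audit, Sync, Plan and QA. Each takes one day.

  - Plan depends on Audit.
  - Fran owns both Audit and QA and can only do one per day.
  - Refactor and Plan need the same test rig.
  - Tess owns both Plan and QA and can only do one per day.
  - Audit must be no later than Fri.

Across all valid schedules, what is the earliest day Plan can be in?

Tue

Precedence pushes Plan to at least Tue.
Plan at Tue is achievable: Plan in Tue, Sync in Mon, QA in Wed, Audit in Mon, Refactor in Mon.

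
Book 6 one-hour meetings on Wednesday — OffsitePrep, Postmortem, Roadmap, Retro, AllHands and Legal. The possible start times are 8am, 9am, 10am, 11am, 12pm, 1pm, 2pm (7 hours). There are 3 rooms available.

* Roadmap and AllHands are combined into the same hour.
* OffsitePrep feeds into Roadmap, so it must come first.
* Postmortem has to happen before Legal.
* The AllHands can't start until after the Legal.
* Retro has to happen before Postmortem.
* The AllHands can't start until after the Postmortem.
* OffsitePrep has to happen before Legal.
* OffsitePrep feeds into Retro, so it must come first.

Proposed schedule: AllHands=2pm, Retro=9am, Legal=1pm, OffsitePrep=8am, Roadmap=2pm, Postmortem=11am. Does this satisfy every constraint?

Yes, all constraints hold

OffsitePrep has to happen before Legal — holds.
Postmortem has to happen before Legal — holds.
Retro has to happen before Postmortem — holds.
Roadmap and AllHands are combined into the same hour — holds.
OffsitePrep feeds into Roadmap, so it must come first — holds.
The AllHands can't start until after the Postmortem — holds.
There are 3 rooms available — holds.
OffsitePrep feeds into Retro, so it must come first — holds.
The AllHands can't start until after the Legal — holds.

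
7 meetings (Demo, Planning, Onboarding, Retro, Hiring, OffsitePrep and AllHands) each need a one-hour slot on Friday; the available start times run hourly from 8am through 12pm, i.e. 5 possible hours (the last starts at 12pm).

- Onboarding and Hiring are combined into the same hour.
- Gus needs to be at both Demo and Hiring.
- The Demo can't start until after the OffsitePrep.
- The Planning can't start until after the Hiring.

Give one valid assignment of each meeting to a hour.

Demo=9am; Onboarding=8am; AllHands=8am; Planning=9am; Retro=8am; OffsitePrep=8am; Hiring=8am

Checking: Hiring(8am) before Planning(9am); OffsitePrep(8am) before Demo(9am); Demo(9am) != Hiring(8am); Onboarding = Hiring = 8am.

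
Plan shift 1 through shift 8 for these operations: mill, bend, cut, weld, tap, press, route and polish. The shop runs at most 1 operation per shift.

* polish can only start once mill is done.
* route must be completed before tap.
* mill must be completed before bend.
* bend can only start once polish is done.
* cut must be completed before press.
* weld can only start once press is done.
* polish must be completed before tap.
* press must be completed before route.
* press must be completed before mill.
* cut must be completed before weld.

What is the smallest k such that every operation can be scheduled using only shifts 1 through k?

The precedence chain requires at least 5 distinct shifts.
With at most 1 per shift and 8 operations, at least 8 shifts are needed.
8 works (last occupied shift: shift 8): for example mill in shift 3; cut in shift 1; bend in shift 5; press in shift 2; weld in shift 6; polish in shift 4; route in shift 7; tap in shift 8.

8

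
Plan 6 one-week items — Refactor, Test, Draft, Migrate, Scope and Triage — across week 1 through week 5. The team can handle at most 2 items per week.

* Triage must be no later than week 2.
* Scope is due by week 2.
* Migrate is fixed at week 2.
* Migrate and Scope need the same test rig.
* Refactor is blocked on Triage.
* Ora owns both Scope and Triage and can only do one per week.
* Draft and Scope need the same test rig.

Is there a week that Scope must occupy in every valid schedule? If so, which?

week 1

Scope's window is week 1–week 2.
Migrate is fixed at week 2, and Scope can't share a week with Migrate.
So Scope must be week 1.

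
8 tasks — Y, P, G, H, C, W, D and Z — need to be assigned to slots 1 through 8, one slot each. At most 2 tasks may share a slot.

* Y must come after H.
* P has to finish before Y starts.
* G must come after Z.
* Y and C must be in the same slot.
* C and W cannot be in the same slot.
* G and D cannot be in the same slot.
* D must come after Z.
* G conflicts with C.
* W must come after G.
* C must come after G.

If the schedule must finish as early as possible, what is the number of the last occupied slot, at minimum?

The precedence chain requires at least 3 distinct slots.
With at most 2 per slot and 8 tasks, at least 4 slots are needed.
4 works (last occupied slot: 4): for example G in 2, W in 4, Y in 3, P in 1, Z in 1, C in 3, D in 4, H in 2.

4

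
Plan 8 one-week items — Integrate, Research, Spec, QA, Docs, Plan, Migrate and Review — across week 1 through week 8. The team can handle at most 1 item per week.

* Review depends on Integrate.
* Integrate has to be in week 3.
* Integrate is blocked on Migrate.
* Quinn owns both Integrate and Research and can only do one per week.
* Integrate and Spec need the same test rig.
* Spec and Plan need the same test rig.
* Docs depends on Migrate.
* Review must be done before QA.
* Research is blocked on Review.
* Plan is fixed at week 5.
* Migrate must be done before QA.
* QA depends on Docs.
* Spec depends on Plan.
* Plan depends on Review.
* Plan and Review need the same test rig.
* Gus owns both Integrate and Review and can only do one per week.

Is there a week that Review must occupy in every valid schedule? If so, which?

week 4

Integrate is fixed at week 3 and must come before Review, so Review is at least week 4.
Plan is fixed at week 5 and must come after Review, so Review is at most week 4.
So Review must be week 4.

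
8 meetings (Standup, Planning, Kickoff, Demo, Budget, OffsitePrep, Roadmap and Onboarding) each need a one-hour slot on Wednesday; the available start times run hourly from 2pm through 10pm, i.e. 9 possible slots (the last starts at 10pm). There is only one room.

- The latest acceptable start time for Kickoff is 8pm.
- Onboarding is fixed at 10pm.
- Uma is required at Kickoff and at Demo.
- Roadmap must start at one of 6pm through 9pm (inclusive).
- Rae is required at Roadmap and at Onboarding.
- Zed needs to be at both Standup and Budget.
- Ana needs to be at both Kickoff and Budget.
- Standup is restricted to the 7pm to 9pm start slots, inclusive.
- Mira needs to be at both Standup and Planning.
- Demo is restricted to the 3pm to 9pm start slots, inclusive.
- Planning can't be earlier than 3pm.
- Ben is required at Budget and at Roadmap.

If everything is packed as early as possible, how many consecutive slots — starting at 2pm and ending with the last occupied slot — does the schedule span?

With at most 1 per slot and 8 meetings, at least 8 slots are needed.
Onboarding can't be placed before 10pm — that is slot 9 counting from 2pm — so the schedule must run through at least 9 slots.
9 works (last occupied slot: 10pm): for example Standup -> 7pm, Kickoff -> 2pm, Demo -> 3pm, Budget -> 5pm, Planning -> 4pm, Onboarding -> 10pm, OffsitePrep -> 8pm, Roadmap -> 6pm.

9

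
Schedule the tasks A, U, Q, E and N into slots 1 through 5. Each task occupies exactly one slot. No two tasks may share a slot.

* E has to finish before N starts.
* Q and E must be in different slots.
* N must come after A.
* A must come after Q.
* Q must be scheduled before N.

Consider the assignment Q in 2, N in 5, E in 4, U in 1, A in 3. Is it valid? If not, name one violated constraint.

Q and E must be in different slots — holds.
A must come after Q — holds.
N must come after A — holds.
E has to finish before N starts — holds.
Q must be scheduled before N — holds.
No two tasks may share a slot — holds.

Yes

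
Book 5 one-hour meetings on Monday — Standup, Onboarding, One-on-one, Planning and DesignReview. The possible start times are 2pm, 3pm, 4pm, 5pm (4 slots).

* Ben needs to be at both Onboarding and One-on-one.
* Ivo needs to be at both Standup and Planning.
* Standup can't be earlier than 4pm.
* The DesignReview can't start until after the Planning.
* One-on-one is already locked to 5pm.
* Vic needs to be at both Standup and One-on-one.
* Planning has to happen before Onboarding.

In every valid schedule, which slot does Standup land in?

Standup's window is 4pm–5pm.
One-on-one is fixed at 5pm, and Standup can't share a slot with One-on-one.
So Standup must be 4pm.

4pm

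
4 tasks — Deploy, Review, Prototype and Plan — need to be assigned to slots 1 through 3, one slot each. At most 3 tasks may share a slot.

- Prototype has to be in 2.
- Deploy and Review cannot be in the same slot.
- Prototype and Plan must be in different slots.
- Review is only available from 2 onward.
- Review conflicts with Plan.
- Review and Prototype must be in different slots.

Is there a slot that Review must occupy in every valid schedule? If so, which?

3

Review's window is 2–3.
Prototype is fixed at 2, and Review can't share a slot with Prototype.
So Review must be 3.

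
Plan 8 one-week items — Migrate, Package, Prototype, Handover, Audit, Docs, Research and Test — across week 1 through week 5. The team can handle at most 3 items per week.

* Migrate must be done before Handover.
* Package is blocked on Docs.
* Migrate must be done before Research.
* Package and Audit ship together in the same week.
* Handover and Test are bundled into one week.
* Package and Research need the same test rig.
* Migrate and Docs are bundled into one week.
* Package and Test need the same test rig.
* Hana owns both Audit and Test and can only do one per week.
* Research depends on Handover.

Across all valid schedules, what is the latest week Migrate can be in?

Downstream work caps Migrate at week 3.
Migrate at week 2 is achievable: Package -> week 5, Audit -> week 5, Research -> week 4, Test -> week 3, Prototype -> week 1, Migrate -> week 2, Docs -> week 2, Handover -> week 3.
Nothing later works — the conflict and capacity constraints rule out every week after week 2.

week 2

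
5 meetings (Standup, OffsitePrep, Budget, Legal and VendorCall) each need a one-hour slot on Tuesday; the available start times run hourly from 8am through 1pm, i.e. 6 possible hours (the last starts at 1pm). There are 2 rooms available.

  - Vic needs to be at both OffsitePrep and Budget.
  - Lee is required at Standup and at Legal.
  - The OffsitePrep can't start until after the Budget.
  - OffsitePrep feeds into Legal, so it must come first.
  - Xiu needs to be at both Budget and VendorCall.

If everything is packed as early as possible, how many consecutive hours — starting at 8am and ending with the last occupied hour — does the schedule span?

The precedence chain requires at least 3 distinct hours.
With at most 2 per hour and 5 meetings, at least 3 hours are needed.
3 works (last occupied hour: 10am): for example Budget in 8am; VendorCall in 9am; Legal in 10am; OffsitePrep in 9am; Standup in 8am.

3 hours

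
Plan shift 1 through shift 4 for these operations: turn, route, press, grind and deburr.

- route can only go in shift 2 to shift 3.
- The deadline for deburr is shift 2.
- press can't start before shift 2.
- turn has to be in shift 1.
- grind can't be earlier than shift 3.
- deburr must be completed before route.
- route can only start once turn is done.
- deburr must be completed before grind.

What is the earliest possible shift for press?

Press is available from shift 2.
press at shift 2 is achievable: route=shift 2, press=shift 2, grind=shift 3, deburr=shift 1, turn=shift 1.

shift 2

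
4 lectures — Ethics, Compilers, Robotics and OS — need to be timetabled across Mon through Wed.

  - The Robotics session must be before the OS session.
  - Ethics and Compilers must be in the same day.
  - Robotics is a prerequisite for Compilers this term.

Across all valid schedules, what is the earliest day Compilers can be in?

Precedence pushes Compilers to at least Tue.
Compilers at Tue is achievable: OS -> Tue; Compilers -> Tue; Ethics -> Tue; Robotics -> Mon.

Tue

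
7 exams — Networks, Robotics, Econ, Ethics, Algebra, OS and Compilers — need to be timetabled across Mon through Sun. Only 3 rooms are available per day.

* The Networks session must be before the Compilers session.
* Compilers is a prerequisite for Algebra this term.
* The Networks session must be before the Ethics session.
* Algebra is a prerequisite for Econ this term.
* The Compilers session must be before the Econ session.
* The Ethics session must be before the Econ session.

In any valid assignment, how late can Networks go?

Thu

Downstream work caps Networks at Thu.
Networks at Thu is achievable: Econ in Sun; Robotics in Mon; Compilers in Fri; Algebra in Sat; Ethics in Fri; OS in Mon; Networks in Thu.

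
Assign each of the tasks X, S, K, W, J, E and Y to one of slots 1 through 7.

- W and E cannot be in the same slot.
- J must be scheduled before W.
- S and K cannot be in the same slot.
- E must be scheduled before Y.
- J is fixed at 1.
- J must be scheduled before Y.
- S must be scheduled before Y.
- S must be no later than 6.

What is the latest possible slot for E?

6

Downstream work caps E at 6.
E at 6 is achievable: W in 2, Y in 7, S in 1, X in 1, E in 6, J in 1, K in 2.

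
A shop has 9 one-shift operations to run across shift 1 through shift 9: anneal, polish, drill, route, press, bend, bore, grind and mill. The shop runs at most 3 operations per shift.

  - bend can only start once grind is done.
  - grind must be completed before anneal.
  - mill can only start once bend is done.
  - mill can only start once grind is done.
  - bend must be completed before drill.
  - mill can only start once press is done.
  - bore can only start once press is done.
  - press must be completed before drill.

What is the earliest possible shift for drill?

shift 3

Precedence pushes drill to at least shift 3.
drill at shift 3 is achievable: anneal -> shift 2, bend -> shift 2, polish -> shift 1, press -> shift 1, route -> shift 3, bore -> shift 2, grind -> shift 1, mill -> shift 3, drill -> shift 3.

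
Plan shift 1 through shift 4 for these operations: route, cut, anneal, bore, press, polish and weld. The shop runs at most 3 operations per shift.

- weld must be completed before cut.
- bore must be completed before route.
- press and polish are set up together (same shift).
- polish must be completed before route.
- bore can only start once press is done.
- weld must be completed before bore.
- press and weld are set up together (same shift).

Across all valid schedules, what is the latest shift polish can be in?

shift 2

Polish must be in the same shift as press, which can't be after shift 2, so polish is at most shift 2.
polish at shift 2 is achievable: polish in shift 2; route in shift 4; bore in shift 3; press in shift 2; cut in shift 3; anneal in shift 1; weld in shift 2.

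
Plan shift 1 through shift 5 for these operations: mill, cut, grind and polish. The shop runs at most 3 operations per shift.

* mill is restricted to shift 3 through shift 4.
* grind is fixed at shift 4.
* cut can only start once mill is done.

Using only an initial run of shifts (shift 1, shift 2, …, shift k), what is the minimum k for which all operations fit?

The precedence chain requires at least 2 distinct shifts.
With at most 3 per shift and 4 operations, at least 2 shifts are needed.
grind can't be placed before shift 4, so the schedule must run through at least shift 4.
4 works (last occupied shift: shift 4): for example mill in shift 3; polish in shift 1; grind in shift 4; cut in shift 4.

4 shifts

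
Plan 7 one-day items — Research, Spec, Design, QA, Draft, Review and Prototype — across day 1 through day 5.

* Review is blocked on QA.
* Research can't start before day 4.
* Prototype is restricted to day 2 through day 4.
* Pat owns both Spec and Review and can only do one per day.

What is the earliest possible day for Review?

day 2

Precedence pushes Review to at least day 2.
Review at day 2 is achievable: Spec=day 1, Research=day 4, Design=day 1, Draft=day 1, QA=day 1, Review=day 2, Prototype=day 2.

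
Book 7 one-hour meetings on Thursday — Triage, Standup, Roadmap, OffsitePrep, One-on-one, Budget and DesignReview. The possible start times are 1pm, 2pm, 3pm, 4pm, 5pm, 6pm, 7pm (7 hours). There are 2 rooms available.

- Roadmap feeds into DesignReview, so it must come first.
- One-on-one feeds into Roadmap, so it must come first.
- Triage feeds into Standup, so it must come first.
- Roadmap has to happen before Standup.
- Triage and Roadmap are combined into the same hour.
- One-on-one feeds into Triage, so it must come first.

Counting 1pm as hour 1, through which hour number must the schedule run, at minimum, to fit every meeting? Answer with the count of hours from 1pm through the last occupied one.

The precedence chain requires at least 3 distinct hours.
With at most 2 per hour and 7 meetings, at least 4 hours are needed.
4 works (last occupied hour: 4pm): for example Standup=3pm, Roadmap=2pm, OffsitePrep=1pm, DesignReview=3pm, Triage=2pm, Budget=4pm, One-on-one=1pm.

4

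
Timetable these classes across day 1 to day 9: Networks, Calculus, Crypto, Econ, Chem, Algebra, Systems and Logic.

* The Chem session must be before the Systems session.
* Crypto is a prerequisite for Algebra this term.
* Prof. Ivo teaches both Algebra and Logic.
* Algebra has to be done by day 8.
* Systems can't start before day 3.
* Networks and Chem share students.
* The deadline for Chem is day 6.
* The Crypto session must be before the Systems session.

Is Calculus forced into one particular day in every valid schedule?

No

Calculus can be day 1 (e.g. Calculus=day 1, Algebra=day 2, Logic=day 1, Systems=day 3, Networks=day 2, Crypto=day 1, Chem=day 1, Econ=day 1) or day 2 (e.g. Systems=day 3, Networks=day 2, Chem=day 1, Algebra=day 2, Calculus=day 2, Crypto=day 1, Logic=day 1, Econ=day 1).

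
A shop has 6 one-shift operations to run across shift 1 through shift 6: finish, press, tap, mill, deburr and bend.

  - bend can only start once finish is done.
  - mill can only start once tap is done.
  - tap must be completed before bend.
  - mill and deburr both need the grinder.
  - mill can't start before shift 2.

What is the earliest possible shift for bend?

shift 2

Precedence pushes bend to at least shift 2.
bend at shift 2 is achievable: press -> shift 1; deburr -> shift 1; bend -> shift 2; tap -> shift 1; mill -> shift 2; finish -> shift 1.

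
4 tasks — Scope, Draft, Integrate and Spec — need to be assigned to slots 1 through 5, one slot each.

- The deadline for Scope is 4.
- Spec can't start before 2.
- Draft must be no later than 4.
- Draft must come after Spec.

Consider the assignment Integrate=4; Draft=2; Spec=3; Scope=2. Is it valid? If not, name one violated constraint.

Draft must be no later than 4 — holds.
The deadline for Scope is 4 — holds.
Draft must come after Spec — violated.
Spec can't start before 2 — holds.

No. Draft must come after Spec is not satisfied.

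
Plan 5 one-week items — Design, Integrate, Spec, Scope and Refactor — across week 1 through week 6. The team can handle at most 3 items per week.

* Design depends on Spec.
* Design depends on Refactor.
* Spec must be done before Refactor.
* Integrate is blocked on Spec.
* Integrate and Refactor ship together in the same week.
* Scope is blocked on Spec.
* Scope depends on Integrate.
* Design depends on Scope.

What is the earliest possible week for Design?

Precedence pushes Design to at least week 4.
Design at week 4 is achievable: Spec -> week 1, Design -> week 4, Refactor -> week 2, Integrate -> week 2, Scope -> week 3.

week 4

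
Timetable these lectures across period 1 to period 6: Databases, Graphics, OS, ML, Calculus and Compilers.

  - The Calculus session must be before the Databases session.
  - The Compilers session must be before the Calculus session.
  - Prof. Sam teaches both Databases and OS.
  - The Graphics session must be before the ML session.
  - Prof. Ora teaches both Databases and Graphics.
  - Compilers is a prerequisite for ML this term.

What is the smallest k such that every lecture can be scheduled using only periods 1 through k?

3 periods

The precedence chain requires at least 3 distinct periods.
3 works (last occupied period: period 3): for example Graphics -> period 1, OS -> period 1, Databases -> period 3, Compilers -> period 1, Calculus -> period 2, ML -> period 2.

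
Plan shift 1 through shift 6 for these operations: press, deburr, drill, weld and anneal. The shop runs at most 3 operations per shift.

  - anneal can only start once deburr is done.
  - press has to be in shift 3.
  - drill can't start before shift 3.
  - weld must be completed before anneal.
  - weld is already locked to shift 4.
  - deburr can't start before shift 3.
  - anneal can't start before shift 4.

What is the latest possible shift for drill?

shift 6

Drill is available from shift 3.
drill at shift 6 is achievable: weld=shift 4; press=shift 3; drill=shift 6; anneal=shift 5; deburr=shift 3.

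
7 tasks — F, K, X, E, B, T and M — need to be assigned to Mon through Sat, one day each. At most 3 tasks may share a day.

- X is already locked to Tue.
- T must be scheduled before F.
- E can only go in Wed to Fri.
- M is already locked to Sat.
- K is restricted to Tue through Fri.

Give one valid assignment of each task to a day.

F in Tue; E in Wed; K in Tue; T in Mon; B in Mon; X in Tue; M in Sat

Checking: T(Mon) before F(Tue); E=Wed in [Wed,Fri]; M=Sat in [Sat,Sat]; K=Tue in [Tue,Fri]; X=Tue in [Tue,Tue]; max 3 per day (cap 3).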